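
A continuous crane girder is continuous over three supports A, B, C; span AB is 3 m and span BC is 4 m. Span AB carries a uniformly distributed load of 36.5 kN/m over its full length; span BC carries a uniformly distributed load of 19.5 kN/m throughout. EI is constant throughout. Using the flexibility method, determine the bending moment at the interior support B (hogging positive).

Take M_B as the redundant. Released structure: two simple spans AB and BC with a hinge at B.
End slopes at the hinge B, treating each span as simply supported:
  span AB: UDL 36.5: wL³/(24EI) = 41.06/EI
  span BC: UDL 19.5: wL³/(24EI) = 52/EI
  relative rotation θ_0 = (41.06 + 52)/EI = 93.06/EI
A unit hogging moment at B produces rotation L₁/(3EI) + L₂/(3EI) = 2.333/EI.
Compatibility: M_B·(L₁+L₂)/(3EI) = θ_0, giving M_B = 39.88 kN·m (hogging).

M_B = 39.88 kN·m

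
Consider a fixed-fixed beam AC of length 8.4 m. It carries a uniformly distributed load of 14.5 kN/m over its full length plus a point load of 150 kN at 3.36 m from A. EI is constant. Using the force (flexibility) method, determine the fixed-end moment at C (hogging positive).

Take the two fixed-end moments M_A, M_C as redundants; the released structure is the simple span AC.
On the primary (simply-supported) span, the end slopes from the loading are:
  at A: UDL 14.5: wL³/(24EI) = 358.1/EI
  at C: UDL 14.5: wL³/(24EI) = 358.1/EI
  at A: point load 150 at a = 3.36: Pab(L + b)/(6LEI) = 677.4/EI
  at C: point load 150 at a = 3.36: Pab(L + a)/(6LEI) = 592.7/EI
  θ_A0 = 1035/EI,  θ_C0 = 950.8/EI
Flexibility coefficients: a unit moment at one end gives L/(3EI) there and L/(6EI) at the far end, so f₁₁ = f₂₂ = 2.8/EI and f₁₂ = f₂₁ = 1.4/EI.
Compatibility — zero rotation at each built-in end:
  2.8 M_A + 1.4 M_C = 1035
  1.4 M_A + 2.8 M_C = 950.8
Solving the pair gives M_A = 266.7 kN·m and M_C = 206.2 kN·m (hogging).

M_C = 206.2 kN·m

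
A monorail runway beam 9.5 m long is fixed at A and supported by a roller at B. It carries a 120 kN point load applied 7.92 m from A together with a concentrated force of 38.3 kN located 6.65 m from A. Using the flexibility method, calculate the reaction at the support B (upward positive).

R_B = 111.9 kN

Release the roller at B. Primary structure: cantilever fixed at A.
Free-end deflection of the primary structure under the applied loading (downward +):
  point load 120 at a = 7.92: Pa²(3L − a)/(6EI) = 25818/EI
  point load 38.3 at a = 6.65: Pa²(3L − a)/(6EI) = 6168/EI
  δ_0 = 31986/EI
Flexibility coefficient — unit upward force at B: δ_{BB} = L³/(3EI) = 285.8/EI.
The prop prevents deflection at B: R_B = δ_0/δ_{BB} = 31986/285.8 = 111.9 kN.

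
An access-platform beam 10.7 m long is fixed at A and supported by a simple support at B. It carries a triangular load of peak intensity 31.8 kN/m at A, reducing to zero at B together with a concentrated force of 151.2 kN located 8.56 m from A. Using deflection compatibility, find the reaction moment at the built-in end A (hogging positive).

M_A = 398 kN·m

Choose R_B as the redundant. The primary structure is the cantilever fixed at A.
Deflection at B on the released cantilever, summing each load's contribution:
  triangular load, peak 31.8 at the fixed end: w₀L⁴/(30EI) = 13894/EI
  point load 151.2 at a = 8.56: Pa²(3L − a)/(6EI) = 43466/EI
  δ_0 = 57361/EI
Flexibility coefficient — unit upward force at B: δ_{BB} = L³/(3EI) = 408.3/EI.
Compatibility at B: δ_0 − R_B·δ_{BB} = 0, so R_B = 57361/408.3 = 140.5 kN.
Moment equilibrium about A: M_A = Σ(load moments about A) − R_B·L = 1901 − 140.5×10.7 = 398 kN·m.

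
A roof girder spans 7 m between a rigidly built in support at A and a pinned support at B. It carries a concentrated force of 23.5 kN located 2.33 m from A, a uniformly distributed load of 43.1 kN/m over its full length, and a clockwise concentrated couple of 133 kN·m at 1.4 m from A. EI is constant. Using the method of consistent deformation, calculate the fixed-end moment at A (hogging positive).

Choose R_B as the redundant. The primary structure is the cantilever fixed at A.
Free-end deflection of the primary structure under the applied loading (downward +):
  point load 23.5 at a = 2.33: Pa²(3L − a)/(6EI) = 397/EI
  UDL 43.1: wL⁴/(8EI) = 12935/EI
  clockwise couple 133 at a = 1.4: M₀a(2L − a)/(2EI) = 1173/EI
  δ_0 = 14505/EI
Tip deflection under a unit load at B: L³/(3EI) = 114.3/EI.
Compatibility at B: δ_0 − R_B·δ_{BB} = 0, so R_B = 14505/114.3 = 126.9 kN.
Moment equilibrium about A: M_A = Σ(load moments about A) − R_B·L = 1244 − 126.9×7 = 355.6 kN·m.

M_A = 355.6 kN·m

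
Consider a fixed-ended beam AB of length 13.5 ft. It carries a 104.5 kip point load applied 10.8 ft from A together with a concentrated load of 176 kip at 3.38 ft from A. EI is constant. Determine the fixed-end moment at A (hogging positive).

M_A = 379.4 kip·ft

Release both end moments; the primary structure is a simply-supported span AB with redundants M_A and M_B.
On the primary (simply-supported) span, the end slopes from the loading are:
  at A: point load 104.5 at a = 10.8: Pab(L + b)/(6LEI) = 609.4/EI
  at B: point load 104.5 at a = 10.8: Pab(L + a)/(6LEI) = 914.2/EI
  at A: point load 176 at a = 3.38: Pab(L + b)/(6LEI) = 1756/EI
  at B: point load 176 at a = 3.38: Pab(L + a)/(6LEI) = 1255/EI
  θ_A0 = 2365/EI,  θ_B0 = 2169/EI
Flexibility coefficients: a unit moment at one end gives L/(3EI) there and L/(6EI) at the far end, so f₁₁ = f₂₂ = 4.5/EI and f₁₂ = f₂₁ = 2.25/EI.
Compatibility — zero rotation at each built-in end:
  4.5 M_A + 2.25 M_B = 2365
  2.25 M_A + 4.5 M_B = 2169
Solving the pair gives M_A = 379.4 kip·ft and M_B = 292.2 kip·ft (hogging).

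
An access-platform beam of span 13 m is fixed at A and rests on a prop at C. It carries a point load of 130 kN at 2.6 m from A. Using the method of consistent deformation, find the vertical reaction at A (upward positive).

Remove the prop at C; the released (primary) structure is a cantilever built in at A.
Free-end deflection of the primary structure under the applied loading (downward +):
  point load 130 at a = 2.6: Pa²(3L − a)/(6EI) = 5331/EI
Flexibility coefficient — unit upward force at C: δ_{CC} = L³/(3EI) = 732.3/EI.
Compatibility at C: δ_0 − R_C·δ_{CC} = 0, so R_C = 5331/732.3 = 7.28 kN.
Vertical equilibrium: R_A = ΣP − R_C = 130 − 7.28 = 122.7 kN.

R_A = 122.7 kN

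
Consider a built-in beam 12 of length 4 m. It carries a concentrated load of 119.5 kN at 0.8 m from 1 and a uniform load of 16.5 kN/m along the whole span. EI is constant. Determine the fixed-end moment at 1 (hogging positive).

M_1 = 83.18 kN·m

Take the two fixed-end moments M_1, M_2 as redundants; the released structure is the simple span 12.
End rotations of the released simple span under the applied load (×1/EI):
  at 1: point load 119.5 at a = 0.8: Pab(L + b)/(6LEI) = 91.78/EI
  at 2: point load 119.5 at a = 0.8: Pab(L + a)/(6LEI) = 61.18/EI
  at 1: UDL 16.5: wL³/(24EI) = 44/EI
  at 2: UDL 16.5: wL³/(24EI) = 44/EI
  θ_10 = 135.8/EI,  θ_20 = 105.2/EI
Flexibility coefficients: a unit moment at one end gives L/(3EI) there and L/(6EI) at the far end, so f₁₁ = f₂₂ = 1.333/EI and f₁₂ = f₂₁ = 0.6667/EI.
Compatibility — zero rotation at each built-in end:
  1.333 M_1 + 0.6667 M_2 = 135.8
  0.6667 M_1 + 1.333 M_2 = 105.2
Solving the pair gives M_1 = 83.18 kN·m and M_2 = 37.3 kN·m (hogging).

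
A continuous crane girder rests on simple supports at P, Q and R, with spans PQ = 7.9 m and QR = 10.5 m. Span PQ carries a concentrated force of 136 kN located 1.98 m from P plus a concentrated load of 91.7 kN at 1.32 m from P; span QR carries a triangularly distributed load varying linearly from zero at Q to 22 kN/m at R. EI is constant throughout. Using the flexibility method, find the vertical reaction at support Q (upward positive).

Release continuity at Q by inserting a hinge; the redundant is the internal moment M_Q. The primary structure is two simply-supported spans PQ and QR.
Discontinuity in slope at Q on the released structure — sum the simple-span end rotations:
  span PQ: point load 136 at a = 1.98: Pab(L + a)/(6LEI) = 332.3/EI
  span PQ: point load 91.7 at a = 1.32: Pab(L + a)/(6LEI) = 154.9/EI
  span QR: triangular load, peak 22: 7w₀L³/(360EI) = 495.2/EI
  relative rotation θ_0 = (487.2 + 495.2)/EI = 982.4/EI
A unit hogging moment at Q produces rotation L₁/(3EI) + L₂/(3EI) = 6.133/EI.
Compatibility: M_Q·(L₁+L₂)/(3EI) = θ_0, giving M_Q = 160.2 kN·m (hogging).
Span PQ, ΣM about P with M_Q applied at Q: R_Q^{PQ}·7.9 = 390.3 + 160.2, so R_Q^{PQ} = 69.68 kN and R_P = 227.7 − 69.68 = 158 kN.
Span QR, ΣM about R: R_Q^{QR}·10.5 = 404.2 + 160.2, so R_Q^{QR} = 53.75 kN and R_R = 115.5 − 53.75 = 61.75 kN.
R_Q = 69.68 + 53.75 = 123.4 kN.

R_Q = 123.4 kN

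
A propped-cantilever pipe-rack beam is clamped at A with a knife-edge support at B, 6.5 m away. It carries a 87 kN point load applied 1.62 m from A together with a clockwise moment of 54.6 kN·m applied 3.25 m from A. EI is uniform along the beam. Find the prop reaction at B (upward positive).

R_B = 16.88 kN

Release the roller at B. Primary structure: cantilever fixed at A.
Downward deflection at the released point B due to the loads:
  point load 87 at a = 1.62: Pa²(3L − a)/(6EI) = 680.4/EI
  clockwise couple 54.6 at a = 3.25: M₀a(2L − a)/(2EI) = 865.1/EI
  δ_0 = 1545/EI
Flexibility coefficient — unit upward force at B: δ_{BB} = L³/(3EI) = 91.54/EI.
The prop prevents deflection at B: R_B = δ_0/δ_{BB} = 1545/91.54 = 16.88 kN.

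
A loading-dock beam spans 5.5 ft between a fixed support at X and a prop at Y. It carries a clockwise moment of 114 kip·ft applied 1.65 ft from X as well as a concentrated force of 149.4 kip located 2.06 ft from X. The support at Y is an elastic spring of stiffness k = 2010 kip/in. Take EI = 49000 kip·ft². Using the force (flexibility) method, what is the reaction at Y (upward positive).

Release the roller at Y. Primary structure: cantilever fixed at X.
Deflection at Y on the released cantilever, summing each load's contribution:
  clockwise couple 114 at a = 1.65: M₀a(2L − a)/(2EI) = 879.4/EI
  point load 149.4 at a = 2.06: Pa²(3L − a)/(6EI) = 1526/EI
  δ_0 = 2405/EI
Tip deflection under a unit load at Y: L³/(3EI) = 55.46/EI.
With EI = 49000 kip·ft²: δ_0 = 0.049085 ft and δ_{YY} = 0.001132 ft/kip.
Compatibility — the spring shortens by R_Y/k under the reaction it provides: δ_0 − R_Y·δ_{YY} = R_Y/k. With 1/k = 1/(2010×12) ft/kip = 0.000041 ft/kip, R_Y = δ_0 / (δ_{YY} + 1/k) = 0.049085 / (0.001132 + 0.000041) = 41.84 kip.

R_Y = 41.84 kip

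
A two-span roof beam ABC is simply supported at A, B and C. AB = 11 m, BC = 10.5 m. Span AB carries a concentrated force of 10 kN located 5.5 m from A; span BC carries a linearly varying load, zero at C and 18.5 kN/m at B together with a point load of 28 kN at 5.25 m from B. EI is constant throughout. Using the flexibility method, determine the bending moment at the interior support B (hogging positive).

M_B = 103.9 kN·m

Take M_B as the redundant. Released structure: two simple spans AB and BC with a hinge at B.
Rotations at B on the released spans (each span's end-slope, ×1/EI):
  span AB: point load 10 at a = 5.5: Pab(L + a)/(6LEI) = 75.62/EI
  span BC: triangular load, peak 18.5: w₀L³/(45EI) = 475.9/EI
  span BC: point load 28 at a = 5.25: Pab(L + b)/(6LEI) = 192.9/EI
  relative rotation θ_0 = (75.62 + 668.9)/EI = 744.5/EI
A unit hogging moment at B produces rotation L₁/(3EI) + L₂/(3EI) = 7.167/EI.
Slope continuity at B: θ_0 = M_B·7.167/EI, so M_B = 744.5/7.167 = 103.9 kN·m (hogging).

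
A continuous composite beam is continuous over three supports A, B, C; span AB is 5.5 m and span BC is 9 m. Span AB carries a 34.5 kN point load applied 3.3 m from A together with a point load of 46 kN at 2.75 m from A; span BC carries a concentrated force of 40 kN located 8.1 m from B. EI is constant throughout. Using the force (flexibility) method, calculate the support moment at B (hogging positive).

Insert a hinge at B; M_B is the redundant, and each span becomes simply supported.
Discontinuity in slope at B on the released structure — sum the simple-span end rotations:
  span AB: point load 34.5 at a = 3.3: Pab(L + a)/(6LEI) = 66.79/EI
  span AB: point load 46 at a = 2.75: Pab(L + a)/(6LEI) = 86.97/EI
  span BC: point load 40 at a = 8.1: Pab(L + b)/(6LEI) = 53.46/EI
  relative rotation θ_0 = (153.8 + 53.46)/EI = 207.2/EI
A unit hogging moment at B produces rotation L₁/(3EI) + L₂/(3EI) = 4.833/EI.
Compatibility: M_B·(L₁+L₂)/(3EI) = θ_0, giving M_B = 42.87 kN·m (hogging).

M_B = 42.87 kN·m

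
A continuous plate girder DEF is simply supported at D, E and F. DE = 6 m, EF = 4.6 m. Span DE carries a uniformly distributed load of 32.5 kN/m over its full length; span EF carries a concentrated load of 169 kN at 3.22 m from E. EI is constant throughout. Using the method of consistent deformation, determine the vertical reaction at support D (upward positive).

R_D = 76.03 kN

Take M_E as the redundant. Released structure: two simple spans DE and EF with a hinge at E.
Rotations at E on the released spans (each span's end-slope, ×1/EI):
  span DE: UDL 32.5: wL³/(24EI) = 292.5/EI
  span EF: point load 169 at a = 3.22: Pab(L + b)/(6LEI) = 162.7/EI
  relative rotation θ_0 = (292.5 + 162.7)/EI = 455.2/EI
A unit hogging moment at E produces rotation L₁/(3EI) + L₂/(3EI) = 3.533/EI.
Compatibility: M_E·(L₁+L₂)/(3EI) = θ_0, giving M_E = 128.8 kN·m (hogging).
Span DE, ΣM about D with M_E applied at E: R_E^{DE}·6 = 585 + 128.8, so R_E^{DE} = 119 kN and R_D = 195 − 119 = 76.03 kN.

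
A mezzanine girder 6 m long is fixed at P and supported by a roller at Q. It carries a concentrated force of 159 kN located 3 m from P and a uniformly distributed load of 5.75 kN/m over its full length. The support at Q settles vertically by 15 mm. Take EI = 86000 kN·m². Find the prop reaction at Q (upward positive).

Take the reaction at Q as the redundant and release it; the primary structure is a cantilever fixed at P.
Deflection at Q on the released cantilever, summing each load's contribution:
  point load 159 at a = 3: Pa²(3L − a)/(6EI) = 3578/EI
  UDL 5.75: wL⁴/(8EI) = 931.5/EI
  δ_0 = 4509/EI
Flexibility coefficient — unit upward force at Q: δ_{QQ} = L³/(3EI) = 72/EI.
With EI = 86000 kN·m²: δ_0 = 0.05243 m and δ_{QQ} = 0.000837 m/kN.
Compatibility — the beam at Q must follow the support down by 0.015 m: δ_0 − R_Q·δ_{QQ} = 0.015, so R_Q = (0.05243 − 0.015)/0.000837 = 44.71 kN.

R_Q = 44.71 kN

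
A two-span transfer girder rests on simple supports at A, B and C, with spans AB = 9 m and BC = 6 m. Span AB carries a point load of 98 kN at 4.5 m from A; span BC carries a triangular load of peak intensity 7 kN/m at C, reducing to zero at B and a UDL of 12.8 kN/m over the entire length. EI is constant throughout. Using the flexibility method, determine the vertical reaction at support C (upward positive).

Insert a hinge at B; M_B is the redundant, and each span becomes simply supported.
Rotations at B on the released spans (each span's end-slope, ×1/EI):
  span AB: point load 98 at a = 4.5: Pab(L + a)/(6LEI) = 496.1/EI
  span BC: triangular load, peak 7: 7w₀L³/(360EI) = 29.4/EI
  span BC: UDL 12.8: wL³/(24EI) = 115.2/EI
  relative rotation θ_0 = (496.1 + 144.6)/EI = 640.7/EI
A unit hogging moment at B produces rotation L₁/(3EI) + L₂/(3EI) = 5/EI.
Slope continuity at B: θ_0 = M_B·5/EI, so M_B = 640.7/5 = 128.1 kN·m (hogging).
Span BC, ΣM about C: R_B^{BC}·6 = 272.4 + 128.1, so R_B^{BC} = 66.76 kN and R_C = 97.8 − 66.76 = 31.04 kN.

R_C = 31.04 kN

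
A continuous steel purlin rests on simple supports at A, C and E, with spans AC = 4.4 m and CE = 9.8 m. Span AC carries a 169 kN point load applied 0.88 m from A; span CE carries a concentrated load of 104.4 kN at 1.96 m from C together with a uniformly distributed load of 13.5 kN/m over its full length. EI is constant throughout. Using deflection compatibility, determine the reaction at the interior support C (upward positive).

R_C = 261.1 kN

Insert a hinge at C; M_C is the redundant, and each span becomes simply supported.
End slopes at the hinge C, treating each span as simply supported:
  span AC: point load 169 at a = 0.88: Pab(L + a)/(6LEI) = 104.7/EI
  span CE: point load 104.4 at a = 1.96: Pab(L + b)/(6LEI) = 481.3/EI
  span CE: UDL 13.5: wL³/(24EI) = 529.4/EI
  relative rotation θ_0 = (104.7 + 1011)/EI = 1115/EI
A unit hogging moment at C produces rotation L₁/(3EI) + L₂/(3EI) = 4.733/EI.
Compatibility: M_C·(L₁+L₂)/(3EI) = θ_0, giving M_C = 235.6 kN·m (hogging).
Span AC, ΣM about A with M_C applied at C: R_C^{AC}·4.4 = 148.7 + 235.6, so R_C^{AC} = 87.36 kN and R_A = 169 − 87.36 = 81.64 kN.
Span CE, ΣM about E: R_C^{CE}·9.8 = 1467 + 235.6, so R_C^{CE} = 173.7 kN and R_E = 236.7 − 173.7 = 62.98 kN.
R_C = 87.36 + 173.7 = 261.1 kN.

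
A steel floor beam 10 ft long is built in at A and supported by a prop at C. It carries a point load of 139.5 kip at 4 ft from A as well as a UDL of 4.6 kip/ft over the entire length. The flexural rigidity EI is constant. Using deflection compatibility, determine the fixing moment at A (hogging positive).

M_A = 325.3 kip·ft

Choose R_C as the redundant. The primary structure is the cantilever fixed at A.
Free-end deflection of the primary structure under the applied loading (downward +):
  point load 139.5 at a = 4: Pa²(3L − a)/(6EI) = 9672/EI
  UDL 4.6: wL⁴/(8EI) = 5750/EI
  δ_0 = 15422/EI
Tip deflection under a unit load at C: L³/(3EI) = 333.3/EI.
The prop prevents deflection at C: R_C = δ_0/δ_{CC} = 15422/333.3 = 46.27 kip.
Moment equilibrium about A: M_A = Σ(load moments about A) − R_C·L = 788 − 46.27×10 = 325.3 kip·ft.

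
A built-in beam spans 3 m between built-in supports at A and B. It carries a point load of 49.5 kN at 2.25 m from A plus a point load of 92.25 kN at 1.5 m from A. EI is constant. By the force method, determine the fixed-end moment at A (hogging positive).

M_A = 41.55 kN·m

Take the two fixed-end moments M_A, M_B as redundants; the released structure is the simple span AB.
Simple-span end rotations at A and B under the given loads:
  at A: point load 49.5 at a = 2.25: Pab(L + b)/(6LEI) = 17.4/EI
  at B: point load 49.5 at a = 2.25: Pab(L + a)/(6LEI) = 24.36/EI
  at A: point load 92.25 at a = 1.5: Pab(L + b)/(6LEI) = 51.89/EI
  at B: point load 92.25 at a = 1.5: Pab(L + a)/(6LEI) = 51.89/EI
  θ_A0 = 69.29/EI,  θ_B0 = 76.25/EI
Flexibility coefficients: a unit moment at one end gives L/(3EI) there and L/(6EI) at the far end, so f₁₁ = f₂₂ = 1/EI and f₁₂ = f₂₁ = 0.5/EI.
Compatibility — zero rotation at each built-in end:
  1 M_A + 0.5 M_B = 69.29
  0.5 M_A + 1 M_B = 76.25
Solving the pair gives M_A = 41.55 kN·m and M_B = 55.48 kN·m (hogging).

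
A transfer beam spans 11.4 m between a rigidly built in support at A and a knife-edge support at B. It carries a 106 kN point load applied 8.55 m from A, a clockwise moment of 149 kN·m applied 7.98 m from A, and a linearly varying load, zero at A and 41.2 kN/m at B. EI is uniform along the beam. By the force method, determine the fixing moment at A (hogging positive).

Remove the prop at B; the released (primary) structure is a cantilever built in at A.
Deflection at B on the released cantilever, summing each load's contribution:
  point load 106 at a = 8.55: Pa²(3L − a)/(6EI) = 33126/EI
  clockwise couple 149 at a = 7.98: M₀a(2L − a)/(2EI) = 8811/EI
  triangular load, peak 41.2 at the free end: 11w₀L⁴/(120EI) = 63786/EI
  δ_0 = 105723/EI
Flexibility coefficient — unit upward force at B: δ_{BB} = L³/(3EI) = 493.8/EI.
Compatibility at B: δ_0 − R_B·δ_{BB} = 0, so R_B = 105723/493.8 = 214.1 kN.
Moment equilibrium about A: M_A = Σ(load moments about A) − R_B·L = 2840 − 214.1×11.4 = 399.6 kN·m.

M_A = 399.6 kN·m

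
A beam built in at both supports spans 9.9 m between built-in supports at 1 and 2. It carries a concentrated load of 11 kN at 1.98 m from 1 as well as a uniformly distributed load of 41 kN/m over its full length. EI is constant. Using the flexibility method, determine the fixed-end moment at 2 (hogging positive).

M_2 = 338.4 kN·m

Take the two fixed-end moments M_1, M_2 as redundants; the released structure is the simple span 12.
Simple-span end rotations at 1 and 2 under the given loads:
  at 1: point load 11 at a = 1.98: Pab(L + b)/(6LEI) = 51.75/EI
  at 2: point load 11 at a = 1.98: Pab(L + a)/(6LEI) = 34.5/EI
  at 1: UDL 41: wL³/(24EI) = 1658/EI
  at 2: UDL 41: wL³/(24EI) = 1658/EI
  θ_10 = 1709/EI,  θ_20 = 1692/EI
Flexibility coefficients: a unit moment at one end gives L/(3EI) there and L/(6EI) at the far end, so f₁₁ = f₂₂ = 3.3/EI and f₁₂ = f₂₁ = 1.65/EI.
Compatibility — zero rotation at each built-in end:
  3.3 M_1 + 1.65 M_2 = 1709
  1.65 M_1 + 3.3 M_2 = 1692
Solving the pair gives M_1 = 348.8 kN·m and M_2 = 338.4 kN·m (hogging).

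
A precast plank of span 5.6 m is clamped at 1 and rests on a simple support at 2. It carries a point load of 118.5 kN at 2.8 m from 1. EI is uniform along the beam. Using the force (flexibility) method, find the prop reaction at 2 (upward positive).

R_2 = 37.03 kN

Take the reaction at 2 as the redundant and release it; the primary structure is a cantilever fixed at 1.
Downward deflection at the released point 2 due to the loads:
  point load 118.5 at a = 2.8: Pa²(3L − a)/(6EI) = 2168/EI
Flexibility coefficient — unit upward force at 2: δ_{22} = L³/(3EI) = 58.54/EI.
The prop prevents deflection at 2: R_2 = δ_0/δ_{22} = 2168/58.54 = 37.03 kN.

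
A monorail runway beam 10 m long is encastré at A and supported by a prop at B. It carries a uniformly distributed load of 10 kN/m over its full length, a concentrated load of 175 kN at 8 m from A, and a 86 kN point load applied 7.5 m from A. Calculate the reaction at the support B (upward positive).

Take the reaction at B as the redundant and release it; the primary structure is a cantilever fixed at A.
Deflection at B on the released cantilever, summing each load's contribution:
  UDL 10: wL⁴/(8EI) = 12500/EI
  point load 175 at a = 8: Pa²(3L − a)/(6EI) = 41067/EI
  point load 86 at a = 7.5: Pa²(3L − a)/(6EI) = 18141/EI
  δ_0 = 71707/EI
Flexibility coefficient — unit upward force at B: δ_{BB} = L³/(3EI) = 333.3/EI.
The prop prevents deflection at B: R_B = δ_0/δ_{BB} = 71707/333.3 = 215.1 kN.

R_B = 215.1 kN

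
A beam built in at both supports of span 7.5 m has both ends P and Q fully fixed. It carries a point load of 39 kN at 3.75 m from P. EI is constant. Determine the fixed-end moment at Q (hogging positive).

Release both end moments; the primary structure is a simply-supported span PQ with redundants M_P and M_Q.
On the primary (simply-supported) span, the end slopes from the loading are:
  at P: point load 39 at a = 3.75: Pab(L + b)/(6LEI) = 137.1/EI
  at Q: point load 39 at a = 3.75: Pab(L + a)/(6LEI) = 137.1/EI
  θ_P0 = 137.1/EI,  θ_Q0 = 137.1/EI
Flexibility coefficients: a unit moment at one end gives L/(3EI) there and L/(6EI) at the far end, so f₁₁ = f₂₂ = 2.5/EI and f₁₂ = f₂₁ = 1.25/EI.
Compatibility — zero rotation at each built-in end:
  2.5 M_P + 1.25 M_Q = 137.1
  1.25 M_P + 2.5 M_Q = 137.1
Solving the pair gives M_P = 36.56 kN·m and M_Q = 36.56 kN·m (hogging).

M_Q = 36.56 kN·m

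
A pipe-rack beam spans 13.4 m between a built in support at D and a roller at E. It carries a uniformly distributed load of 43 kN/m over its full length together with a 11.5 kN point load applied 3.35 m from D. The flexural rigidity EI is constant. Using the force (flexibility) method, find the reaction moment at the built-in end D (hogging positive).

M_D = 990.4 kN·m

Take the reaction at E as the redundant and release it; the primary structure is a cantilever fixed at D.
Downward deflection at the released point E due to the loads:
  UDL 43: wL⁴/(8EI) = 173300/EI
  point load 11.5 at a = 3.35: Pa²(3L − a)/(6EI) = 792.6/EI
  δ_0 = 174092/EI
Flexibility coefficient — unit upward force at E: δ_{EE} = L³/(3EI) = 802/EI.
The prop prevents deflection at E: R_E = δ_0/δ_{EE} = 174092/802 = 217.1 kN.
Moment equilibrium about D: M_D = Σ(load moments about D) − R_E·L = 3899 − 217.1×13.4 = 990.4 kN·m.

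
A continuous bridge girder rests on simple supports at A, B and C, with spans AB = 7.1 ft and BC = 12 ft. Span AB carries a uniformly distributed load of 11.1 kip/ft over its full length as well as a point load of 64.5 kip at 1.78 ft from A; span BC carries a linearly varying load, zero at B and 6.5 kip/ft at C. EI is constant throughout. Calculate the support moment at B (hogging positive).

Insert a hinge at B; M_B is the redundant, and each span becomes simply supported.
Rotations at B on the released spans (each span's end-slope, ×1/EI):
  span AB: UDL 11.1: wL³/(24EI) = 165.5/EI
  span AB: point load 64.5 at a = 1.78: Pab(L + a)/(6LEI) = 127.3/EI
  span BC: triangular load, peak 6.5: 7w₀L³/(360EI) = 218.4/EI
  relative rotation θ_0 = (292.9 + 218.4)/EI = 511.3/EI
A unit hogging moment at B produces rotation L₁/(3EI) + L₂/(3EI) = 6.367/EI.
Slope continuity at B: θ_0 = M_B·6.367/EI, so M_B = 511.3/6.367 = 80.3 kip·ft (hogging).

M_B = 80.3 kip·ft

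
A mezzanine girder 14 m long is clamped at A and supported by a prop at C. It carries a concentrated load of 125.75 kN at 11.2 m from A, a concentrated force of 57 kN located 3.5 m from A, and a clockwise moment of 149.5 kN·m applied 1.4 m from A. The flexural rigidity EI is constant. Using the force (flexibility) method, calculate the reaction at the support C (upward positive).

R_C = 96.47 kN

Take the reaction at C as the redundant and release it; the primary structure is a cantilever fixed at A.
Downward deflection at the released point C due to the loads:
  point load 125.75 at a = 11.2: Pa²(3L − a)/(6EI) = 80974/EI
  point load 57 at a = 3.5: Pa²(3L − a)/(6EI) = 4480/EI
  clockwise couple 149.5 at a = 1.4: M₀a(2L − a)/(2EI) = 2784/EI
  δ_0 = 88238/EI
Tip deflection under a unit load at C: L³/(3EI) = 914.7/EI.
The prop prevents deflection at C: R_C = δ_0/δ_{CC} = 88238/914.7 = 96.47 kN.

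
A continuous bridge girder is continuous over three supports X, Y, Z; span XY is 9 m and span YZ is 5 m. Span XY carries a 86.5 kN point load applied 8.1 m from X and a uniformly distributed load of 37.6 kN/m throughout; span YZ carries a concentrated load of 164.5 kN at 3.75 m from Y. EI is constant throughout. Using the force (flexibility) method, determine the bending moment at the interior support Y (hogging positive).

Insert a hinge at Y; M_Y is the redundant, and each span becomes simply supported.
Rotations at Y on the released spans (each span's end-slope, ×1/EI):
  span XY: point load 86.5 at a = 8.1: Pab(L + a)/(6LEI) = 199.7/EI
  span XY: UDL 37.6: wL³/(24EI) = 1142/EI
  span YZ: point load 164.5 at a = 3.75: Pab(L + b)/(6LEI) = 160.6/EI
  relative rotation θ_0 = (1342 + 160.6)/EI = 1502/EI
A unit hogging moment at Y produces rotation L₁/(3EI) + L₂/(3EI) = 4.667/EI.
Compatibility: M_Y·(L₁+L₂)/(3EI) = θ_0, giving M_Y = 321.9 kN·m (hogging).

M_Y = 321.9 kN·m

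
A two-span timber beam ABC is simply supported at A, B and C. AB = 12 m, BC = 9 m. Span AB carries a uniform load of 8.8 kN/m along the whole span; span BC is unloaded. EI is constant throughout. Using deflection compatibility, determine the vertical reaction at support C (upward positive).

Insert a hinge at B; M_B is the redundant, and each span becomes simply supported.
End slopes at the hinge B, treating each span as simply supported:
  span AB: UDL 8.8: wL³/(24EI) = 633.6/EI
  relative rotation θ_0 = (633.6 + 0)/EI = 633.6/EI
A unit hogging moment at B produces rotation L₁/(3EI) + L₂/(3EI) = 7/EI.
Slope continuity at B: θ_0 = M_B·7/EI, so M_B = 633.6/7 = 90.51 kN·m (hogging).
Span BC, ΣM about C: R_B^{BC}·9 = 0 + 90.51, so R_B^{BC} = 10.06 kN and R_C = 0 − 10.06 = -10.06 kN.

R_C = -10.06 kN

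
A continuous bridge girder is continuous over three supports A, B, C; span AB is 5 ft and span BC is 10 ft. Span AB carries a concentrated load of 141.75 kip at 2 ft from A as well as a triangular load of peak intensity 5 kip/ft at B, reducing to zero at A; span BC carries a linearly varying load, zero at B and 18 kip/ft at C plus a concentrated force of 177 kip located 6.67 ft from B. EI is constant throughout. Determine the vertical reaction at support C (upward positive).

R_C = 149.3 kip

Take M_B as the redundant. Released structure: two simple spans AB and BC with a hinge at B.
Rotations at B on the released spans (each span's end-slope, ×1/EI):
  span AB: point load 141.75 at a = 2: Pab(L + a)/(6LEI) = 198.4/EI
  span AB: triangular load, peak 5: w₀L³/(45EI) = 13.89/EI
  span BC: triangular load, peak 18: 7w₀L³/(360EI) = 350/EI
  span BC: point load 177 at a = 6.67: Pab(L + b)/(6LEI) = 873.4/EI
  relative rotation θ_0 = (212.3 + 1223)/EI = 1436/EI
A unit hogging moment at B produces rotation L₁/(3EI) + L₂/(3EI) = 5/EI.
Compatibility: M_B·(L₁+L₂)/(3EI) = θ_0, giving M_B = 287.2 kip·ft (hogging).
Span BC, ΣM about C: R_B^{BC}·10 = 889.4 + 287.2, so R_B^{BC} = 117.7 kip and R_C = 267 − 117.7 = 149.3 kip.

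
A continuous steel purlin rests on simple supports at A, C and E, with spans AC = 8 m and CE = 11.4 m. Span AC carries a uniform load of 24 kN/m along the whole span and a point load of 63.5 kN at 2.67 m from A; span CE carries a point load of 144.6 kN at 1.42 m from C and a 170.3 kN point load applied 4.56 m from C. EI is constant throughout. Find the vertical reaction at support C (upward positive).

Take M_C as the redundant. Released structure: two simple spans AC and CE with a hinge at C.
End slopes at the hinge C, treating each span as simply supported:
  span AC: UDL 24: wL³/(24EI) = 512/EI
  span AC: point load 63.5 at a = 2.67: Pab(L + a)/(6LEI) = 200.9/EI
  span CE: point load 144.6 at a = 1.42: Pab(L + b)/(6LEI) = 640.5/EI
  span CE: point load 170.3 at a = 4.56: Pab(L + b)/(6LEI) = 1416/EI
  relative rotation θ_0 = (712.9 + 2057)/EI = 2770/EI
A unit hogging moment at C produces rotation L₁/(3EI) + L₂/(3EI) = 6.467/EI.
Slope continuity at C: θ_0 = M_C·6.467/EI, so M_C = 2770/6.467 = 428.3 kN·m (hogging).
Span AC, ΣM about A with M_C applied at C: R_C^{AC}·8 = 937.5 + 428.3, so R_C^{AC} = 170.7 kN and R_A = 255.5 − 170.7 = 84.77 kN.
Span CE, ΣM about E: R_C^{CE}·11.4 = 2608 + 428.3, so R_C^{CE} = 266.3 kN and R_E = 314.9 − 266.3 = 48.56 kN.
R_C = 170.7 + 266.3 = 437.1 kN.

R_C = 437.1 kN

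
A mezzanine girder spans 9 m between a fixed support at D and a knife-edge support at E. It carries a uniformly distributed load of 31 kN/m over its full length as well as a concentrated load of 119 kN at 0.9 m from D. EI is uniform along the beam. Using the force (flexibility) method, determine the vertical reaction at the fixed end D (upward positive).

Choose R_E as the redundant. The primary structure is the cantilever fixed at D.
Deflection at E on the released cantilever, summing each load's contribution:
  UDL 31: wL⁴/(8EI) = 25424/EI
  point load 119 at a = 0.9: Pa²(3L − a)/(6EI) = 419.3/EI
  δ_0 = 25843/EI
Flexibility coefficient — unit upward force at E: δ_{EE} = L³/(3EI) = 243/EI.
Compatibility at E: δ_0 − R_E·δ_{EE} = 0, so R_E = 25843/243 = 106.4 kN.
Vertical equilibrium: R_D = ΣP − R_E = 398 − 106.4 = 291.6 kN.

R_D = 291.6 kN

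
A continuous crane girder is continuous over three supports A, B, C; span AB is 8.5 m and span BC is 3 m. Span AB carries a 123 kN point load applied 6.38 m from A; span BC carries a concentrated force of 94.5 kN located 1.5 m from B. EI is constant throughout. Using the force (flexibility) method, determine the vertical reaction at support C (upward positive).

R_C = 0.4195 kN

Take M_B as the redundant. Released structure: two simple spans AB and BC with a hinge at B.
End slopes at the hinge B, treating each span as simply supported:
  span AB: point load 123 at a = 6.38: Pab(L + a)/(6LEI) = 485.4/EI
  span BC: point load 94.5 at a = 1.5: Pab(L + b)/(6LEI) = 53.16/EI
  relative rotation θ_0 = (485.4 + 53.16)/EI = 538.6/EI
A unit hogging moment at B produces rotation L₁/(3EI) + L₂/(3EI) = 3.833/EI.
Slope continuity at B: θ_0 = M_B·3.833/EI, so M_B = 538.6/3.833 = 140.5 kN·m (hogging).
Span BC, ΣM about C: R_B^{BC}·3 = 141.8 + 140.5, so R_B^{BC} = 94.08 kN and R_C = 94.5 − 94.08 = 0.4195 kN.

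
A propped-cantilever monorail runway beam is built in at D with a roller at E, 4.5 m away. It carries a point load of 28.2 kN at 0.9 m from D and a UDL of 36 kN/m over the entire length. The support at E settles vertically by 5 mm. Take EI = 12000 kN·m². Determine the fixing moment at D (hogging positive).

M_D = 118.3 kN·m

Remove the prop at E; the released (primary) structure is a cantilever built in at D.
Free-end deflection of the primary structure under the applied loading (downward +):
  point load 28.2 at a = 0.9: Pa²(3L − a)/(6EI) = 47.97/EI
  UDL 36: wL⁴/(8EI) = 1845/EI
  δ_0 = 1893/EI
Tip deflection under a unit load at E: L³/(3EI) = 30.38/EI.
With EI = 12000 kN·m²: δ_0 = 0.15777 m and δ_{EE} = 0.002531 m/kN.
Compatibility — the beam at E must follow the support down by 0.005 m: δ_0 − R_E·δ_{EE} = 0.005, so R_E = (0.15777 − 0.005)/0.002531 = 60.35 kN.
Moment equilibrium about D: M_D = Σ(load moments about D) − R_E·L = 389.9 − 60.35×4.5 = 118.3 kN·m.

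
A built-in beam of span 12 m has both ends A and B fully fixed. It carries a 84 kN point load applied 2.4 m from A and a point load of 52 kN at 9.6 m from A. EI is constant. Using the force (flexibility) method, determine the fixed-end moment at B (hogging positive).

M_B = 112.1 kN·m

Release both end moments; the primary structure is a simply-supported span AB with redundants M_A and M_B.
Simple-span end rotations at A and B under the given loads:
  at A: point load 84 at a = 2.4: Pab(L + b)/(6LEI) = 580.6/EI
  at B: point load 84 at a = 2.4: Pab(L + a)/(6LEI) = 387.1/EI
  at A: point load 52 at a = 9.6: Pab(L + b)/(6LEI) = 239.6/EI
  at B: point load 52 at a = 9.6: Pab(L + a)/(6LEI) = 359.4/EI
  θ_A0 = 820.2/EI,  θ_B0 = 746.5/EI
Flexibility coefficients: a unit moment at one end gives L/(3EI) there and L/(6EI) at the far end, so f₁₁ = f₂₂ = 4/EI and f₁₂ = f₂₁ = 2/EI.
Compatibility — zero rotation at each built-in end:
  4 M_A + 2 M_B = 820.2
  2 M_A + 4 M_B = 746.5
Solving the pair gives M_A = 149 kN·m and M_B = 112.1 kN·m (hogging).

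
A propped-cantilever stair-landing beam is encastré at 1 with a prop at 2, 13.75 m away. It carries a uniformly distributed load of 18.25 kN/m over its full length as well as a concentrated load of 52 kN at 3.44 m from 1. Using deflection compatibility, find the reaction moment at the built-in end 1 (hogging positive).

M_1 = 548.6 kN·m

Take the reaction at 2 as the redundant and release it; the primary structure is a cantilever fixed at 1.
Free-end deflection of the primary structure under the applied loading (downward +):
  UDL 18.25: wL⁴/(8EI) = 81542/EI
  point load 52 at a = 3.44: Pa²(3L − a)/(6EI) = 3878/EI
  δ_0 = 85420/EI
Tip deflection under a unit load at 2: L³/(3EI) = 866.5/EI.
Compatibility at 2: δ_0 − R_2·δ_{22} = 0, so R_2 = 85420/866.5 = 98.58 kN.
Moment equilibrium about 1: M_1 = Σ(load moments about 1) − R_2·L = 1904 − 98.58×13.75 = 548.6 kN·m.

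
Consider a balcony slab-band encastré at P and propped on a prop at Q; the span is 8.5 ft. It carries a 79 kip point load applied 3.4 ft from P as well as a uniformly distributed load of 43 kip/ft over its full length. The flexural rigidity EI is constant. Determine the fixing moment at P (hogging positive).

Choose R_Q as the redundant. The primary structure is the cantilever fixed at P.
Free-end deflection of the primary structure under the applied loading (downward +):
  point load 79 at a = 3.4: Pa²(3L − a)/(6EI) = 3364/EI
  UDL 43: wL⁴/(8EI) = 28058/EI
  δ_0 = 31422/EI
Tip deflection under a unit load at Q: L³/(3EI) = 204.7/EI.
The prop prevents deflection at Q: R_Q = δ_0/δ_{QQ} = 31422/204.7 = 153.5 kip.
Moment equilibrium about P: M_P = Σ(load moments about P) − R_Q·L = 1822 − 153.5×8.5 = 517.3 kip·ft.

M_P = 517.3 kip·ft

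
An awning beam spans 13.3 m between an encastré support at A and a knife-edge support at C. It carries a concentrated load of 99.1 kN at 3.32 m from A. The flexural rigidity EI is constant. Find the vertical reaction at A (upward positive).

R_A = 90.61 kN

Choose R_C as the redundant. The primary structure is the cantilever fixed at A.
Deflection at C on the released cantilever, summing each load's contribution:
  point load 99.1 at a = 3.32: Pa²(3L − a)/(6EI) = 6660/EI
Flexibility coefficient — unit upward force at C: δ_{CC} = L³/(3EI) = 784.2/EI.
The prop prevents deflection at C: R_C = δ_0/δ_{CC} = 6660/784.2 = 8.492 kN.
Vertical equilibrium: R_A = ΣP − R_C = 99.1 − 8.492 = 90.61 kN.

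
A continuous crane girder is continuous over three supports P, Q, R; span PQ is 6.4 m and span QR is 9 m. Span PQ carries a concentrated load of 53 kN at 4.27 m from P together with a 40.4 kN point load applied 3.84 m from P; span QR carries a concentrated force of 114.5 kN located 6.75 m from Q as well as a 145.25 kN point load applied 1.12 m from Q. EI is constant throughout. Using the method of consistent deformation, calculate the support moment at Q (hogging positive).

Take M_Q as the redundant. Released structure: two simple spans PQ and QR with a hinge at Q.
Rotations at Q on the released spans (each span's end-slope, ×1/EI):
  span PQ: point load 53 at a = 4.27: Pab(L + a)/(6LEI) = 133.9/EI
  span PQ: point load 40.4 at a = 3.84: Pab(L + a)/(6LEI) = 105.9/EI
  span QR: point load 114.5 at a = 6.75: Pab(L + b)/(6LEI) = 362.3/EI
  span QR: point load 145.25 at a = 1.12: Pab(L + b)/(6LEI) = 400.7/EI
  relative rotation θ_0 = (239.8 + 763)/EI = 1003/EI
A unit hogging moment at Q produces rotation L₁/(3EI) + L₂/(3EI) = 5.133/EI.
Compatibility: M_Q·(L₁+L₂)/(3EI) = θ_0, giving M_Q = 195.4 kN·m (hogging).

M_Q = 195.4 kN·m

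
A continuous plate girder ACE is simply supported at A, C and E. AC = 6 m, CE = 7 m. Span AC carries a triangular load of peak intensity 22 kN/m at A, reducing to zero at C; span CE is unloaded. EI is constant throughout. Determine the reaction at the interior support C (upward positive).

Release continuity at C by inserting a hinge; the redundant is the internal moment M_C. The primary structure is two simply-supported spans AC and CE.
Discontinuity in slope at C on the released structure — sum the simple-span end rotations:
  span AC: triangular load, peak 22: 7w₀L³/(360EI) = 92.4/EI
  relative rotation θ_0 = (92.4 + 0)/EI = 92.4/EI
A unit hogging moment at C produces rotation L₁/(3EI) + L₂/(3EI) = 4.333/EI.
Compatibility: M_C·(L₁+L₂)/(3EI) = θ_0, giving M_C = 21.32 kN·m (hogging).
Span AC, ΣM about A with M_C applied at C: R_C^{AC}·6 = 132 + 21.32, so R_C^{AC} = 25.55 kN and R_A = 66 − 25.55 = 40.45 kN.
Span CE, ΣM about E: R_C^{CE}·7 = 0 + 21.32, so R_C^{CE} = 3.046 kN and R_E = 0 − 3.046 = -3.046 kN.
R_C = 25.55 + 3.046 = 28.6 kN.

R_C = 28.6 kN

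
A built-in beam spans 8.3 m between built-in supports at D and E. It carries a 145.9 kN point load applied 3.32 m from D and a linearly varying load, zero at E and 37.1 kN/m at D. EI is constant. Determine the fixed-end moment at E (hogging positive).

Release both end moments; the primary structure is a simply-supported span DE with redundants M_D and M_E.
End rotations of the released simple span under the applied load (×1/EI):
  at D: point load 145.9 at a = 3.32: Pab(L + b)/(6LEI) = 643.3/EI
  at E: point load 145.9 at a = 3.32: Pab(L + a)/(6LEI) = 562.9/EI
  at D: triangular load, peak 37.1: w₀L³/(45EI) = 471.4/EI
  at E: triangular load, peak 37.1: 7w₀L³/(360EI) = 412.5/EI
  θ_D0 = 1115/EI,  θ_E0 = 975.3/EI
Flexibility coefficients: a unit moment at one end gives L/(3EI) there and L/(6EI) at the far end, so f₁₁ = f₂₂ = 2.767/EI and f₁₂ = f₂₁ = 1.383/EI.
Compatibility — zero rotation at each built-in end:
  2.767 M_D + 1.383 M_E = 1115
  1.383 M_D + 2.767 M_E = 975.3
Solving the pair gives M_D = 302.2 kN·m and M_E = 201.4 kN·m (hogging).

M_E = 201.4 kN·m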